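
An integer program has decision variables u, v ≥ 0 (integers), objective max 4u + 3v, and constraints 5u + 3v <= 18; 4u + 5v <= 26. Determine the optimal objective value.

16

Relaxing integrality, the LP optimum is 17.08 at (u,v) = (0.923, 4.46), which is not an integer point.
(u,v)=(1,4): 5·1+3·4=17≤18, 4·1+5·4=24≤26, objective 16.
(u,v)=(0,5): 5·0+3·5=15≤18, 4·0+5·5=25≤26, objective 15.
(u,v)=(1,3): 5·1+3·3=14≤18, 4·1+5·3=19≤26, objective 13.
No feasible integer point exceeds 16.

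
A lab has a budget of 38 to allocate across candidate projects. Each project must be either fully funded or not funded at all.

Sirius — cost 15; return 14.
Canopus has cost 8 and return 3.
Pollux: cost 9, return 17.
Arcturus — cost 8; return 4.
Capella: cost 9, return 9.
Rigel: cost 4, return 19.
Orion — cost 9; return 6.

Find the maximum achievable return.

59

Take Sirius, Pollux, Capella, and Rigel: cost 15 + 9 + 9 + 4 = 37 ≤ 38, return 14 + 17 + 9 + 19 = 59.
No other feasible combination does better.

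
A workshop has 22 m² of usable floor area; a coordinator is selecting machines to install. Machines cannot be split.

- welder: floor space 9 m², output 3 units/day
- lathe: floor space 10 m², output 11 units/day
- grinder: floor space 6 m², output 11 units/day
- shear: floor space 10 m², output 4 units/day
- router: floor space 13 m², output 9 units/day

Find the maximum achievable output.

22

lathe + grinder: floor space 10 + 6 = 16 ≤ 22, output 11 + 11 = 22.
grinder + shear: floor space 6 + 10 = 16 ≤ 22, output 11 + 4 = 15.
grinder + router: floor space 6 + 13 = 19 ≤ 22, output 11 + 9 = 20.
Best is lathe and grinder with total output 22.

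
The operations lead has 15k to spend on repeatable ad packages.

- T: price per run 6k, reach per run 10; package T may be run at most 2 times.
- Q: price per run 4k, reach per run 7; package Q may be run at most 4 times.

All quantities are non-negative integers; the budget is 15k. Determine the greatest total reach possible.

24

This is a bounded integer knapsack.
Q has the best ratio (7/4); taking only Q gives at most 3×7 = 21 (stopped by the price limit).
Mixing does better — 1×T and 2×Q: price 14 ≤ 15, reach 1·10 + 2·7 = 24.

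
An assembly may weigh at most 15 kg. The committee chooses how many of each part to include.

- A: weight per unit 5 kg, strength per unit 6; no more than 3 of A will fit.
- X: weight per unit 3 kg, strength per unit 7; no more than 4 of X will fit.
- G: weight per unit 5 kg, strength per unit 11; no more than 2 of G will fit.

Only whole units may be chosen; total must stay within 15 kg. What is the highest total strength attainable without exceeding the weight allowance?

32

This is a bounded integer knapsack.
X has the best ratio (7/3); taking only X gives at most 4×7 = 28 (stopped by the supply cap of 4).
Mixing does better — 3×X and 1×G: weight 14 ≤ 15, strength 3·7 + 1·11 = 32.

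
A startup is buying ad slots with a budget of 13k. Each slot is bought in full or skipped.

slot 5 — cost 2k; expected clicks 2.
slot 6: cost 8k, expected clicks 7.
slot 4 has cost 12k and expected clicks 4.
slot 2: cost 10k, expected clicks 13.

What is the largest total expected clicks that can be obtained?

Treat it as a binary knapsack problem.
Allowing fractional choices, the relaxed optimum would be about 15.9, but ad slots are indivisible.
slot 2: cost 10 ≤ 13, expected clicks 13.
slot 5 + slot 2: cost 2 + 10 = 12 ≤ 13, expected clicks 2 + 13 = 15.
Best is slot 5 and slot 2 with total expected clicks 15.

15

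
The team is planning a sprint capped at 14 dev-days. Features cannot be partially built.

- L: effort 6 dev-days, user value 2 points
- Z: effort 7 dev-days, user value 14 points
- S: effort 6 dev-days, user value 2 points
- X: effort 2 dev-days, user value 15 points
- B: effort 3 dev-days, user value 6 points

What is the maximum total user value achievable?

Treat it as a binary knapsack problem.
Z + X: effort 7 + 2 = 9 ≤ 14, user value 14 + 15 = 29.
Z + X + B: effort 7 + 2 + 3 = 12 ≤ 14, user value 14 + 15 + 6 = 35.
L + X + B: effort 6 + 2 + 3 = 11 ≤ 14, user value 2 + 15 + 6 = 23.
Best is Z, X, and B with total user value 35.

35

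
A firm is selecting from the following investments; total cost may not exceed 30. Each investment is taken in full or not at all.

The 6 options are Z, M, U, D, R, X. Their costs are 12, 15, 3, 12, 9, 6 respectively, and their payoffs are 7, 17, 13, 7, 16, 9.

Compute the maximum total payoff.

46

M + U + R: cost 15 + 3 + 9 = 27 ≤ 30, payoff 17 + 13 + 16 = 46.
Z + U + R + X: cost 12 + 3 + 9 + 6 = 30 ≤ 30, payoff 7 + 13 + 16 + 9 = 45.
Best is M, U, and R with total payoff 46.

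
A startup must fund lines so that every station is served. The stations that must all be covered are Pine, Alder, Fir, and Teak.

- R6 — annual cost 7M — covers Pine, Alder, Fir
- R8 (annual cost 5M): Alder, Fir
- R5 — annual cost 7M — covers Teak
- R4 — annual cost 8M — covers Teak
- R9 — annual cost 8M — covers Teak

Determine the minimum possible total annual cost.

14

Choose R6 and R5: together they cover Pine, Alder, Fir, Teak — every station.
Total annual cost: 7 + 7 = 14.
No cover costs less than 14.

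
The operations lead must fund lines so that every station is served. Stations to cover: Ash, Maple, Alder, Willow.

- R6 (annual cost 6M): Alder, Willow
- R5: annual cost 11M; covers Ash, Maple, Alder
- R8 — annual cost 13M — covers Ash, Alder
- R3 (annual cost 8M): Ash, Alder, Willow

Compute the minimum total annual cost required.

17

The greedy cost-per-new-station heuristic would pick R3 and R5 for 19, but a cheaper cover exists.
Choose R6 and R5: together they cover Ash, Maple, Alder, Willow — every station.
Total annual cost: 6 + 11 = 17.
No cover costs less than 17.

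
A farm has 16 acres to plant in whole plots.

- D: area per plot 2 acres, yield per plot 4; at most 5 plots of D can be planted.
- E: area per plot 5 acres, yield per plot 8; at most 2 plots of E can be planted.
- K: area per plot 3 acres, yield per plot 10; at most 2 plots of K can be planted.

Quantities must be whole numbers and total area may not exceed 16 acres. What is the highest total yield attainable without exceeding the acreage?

40

This is a bounded integer knapsack.
5×D and 2×K: area 16 ≤ 16, yield 5·4 + 2·10 = 40.
2×E and 2×K: area 16 ≤ 16, yield 2·8 + 2·10 = 36.
Best is 40.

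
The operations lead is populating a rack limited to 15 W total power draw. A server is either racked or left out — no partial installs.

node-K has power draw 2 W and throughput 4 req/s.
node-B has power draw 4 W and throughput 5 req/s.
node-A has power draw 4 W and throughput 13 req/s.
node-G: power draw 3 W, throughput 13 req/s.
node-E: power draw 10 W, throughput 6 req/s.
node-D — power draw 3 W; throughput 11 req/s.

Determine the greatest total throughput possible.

42

node-B + node-A + node-G + node-D: power draw 4 + 4 + 3 + 3 = 14 ≤ 15, throughput 5 + 13 + 13 + 11 = 42.
node-K + node-A + node-G + node-D: power draw 2 + 4 + 3 + 3 = 12 ≤ 15, throughput 4 + 13 + 13 + 11 = 41.
Best is node-B, node-A, node-G, and node-D with total throughput 42.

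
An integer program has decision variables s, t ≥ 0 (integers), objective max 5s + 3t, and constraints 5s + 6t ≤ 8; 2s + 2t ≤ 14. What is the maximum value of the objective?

5

Relaxing integrality, the LP optimum is 8.00 at (s,t) = (1.6, 0), which is not an integer point.
(s,t)=(1,0): 5·1+6·0=5≤8, 2·1+2·0=2≤14, objective 5.
(s,t)=(0,1): 5·0+6·1=6≤8, 2·0+2·1=2≤14, objective 3.
The best lattice point is (1,0), giving 5.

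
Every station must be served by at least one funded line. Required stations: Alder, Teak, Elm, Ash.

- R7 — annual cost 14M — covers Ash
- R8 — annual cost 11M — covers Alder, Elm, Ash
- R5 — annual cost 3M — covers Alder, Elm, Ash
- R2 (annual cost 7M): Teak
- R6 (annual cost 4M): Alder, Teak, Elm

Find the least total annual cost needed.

This is an integer covering problem.
Choose R5 and R6: together they cover Alder, Teak, Elm, Ash — every station.
Total annual cost: 3 + 4 = 7.
No cover costs less than 7.

7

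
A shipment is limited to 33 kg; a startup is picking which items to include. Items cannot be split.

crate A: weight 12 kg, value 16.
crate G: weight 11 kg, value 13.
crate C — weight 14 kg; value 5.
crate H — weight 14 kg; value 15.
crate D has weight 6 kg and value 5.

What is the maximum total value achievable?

36

This is a 0-1 knapsack instance.
Allowing fractional choices, the relaxed optimum would be about 39.7, but items are indivisible.
crate A + crate H + crate D: weight 12 + 14 + 6 = 32 ≤ 33, value 16 + 15 + 5 = 36.
crate A + crate G + crate D: weight 12 + 11 + 6 = 29 ≤ 33, value 16 + 13 + 5 = 34.
crate G + crate H + crate D: weight 11 + 14 + 6 = 31 ≤ 33, value 13 + 15 + 5 = 33.
Best is crate A, crate H, and crate D with total value 36.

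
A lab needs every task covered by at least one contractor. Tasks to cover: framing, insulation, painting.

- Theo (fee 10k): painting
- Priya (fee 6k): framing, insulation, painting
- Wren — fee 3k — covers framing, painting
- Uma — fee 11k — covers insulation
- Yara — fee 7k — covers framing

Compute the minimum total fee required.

6

The greedy cost-per-new-task heuristic would pick Wren and Priya for 9, but a cheaper cover exists.
Priya alone covers framing, insulation, painting — every task.
Total fee: 6.
No cover costs less than 6.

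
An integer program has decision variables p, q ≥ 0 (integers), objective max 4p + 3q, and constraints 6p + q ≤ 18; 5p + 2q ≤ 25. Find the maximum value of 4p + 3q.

36

The continuous relaxation peaks at (0, 12.5) with value 37.50; rounding to a feasible lattice point costs some objective.
(p,q)=(0,12): 6·0+1·12=12≤18, 5·0+2·12=24≤25, objective 36.
(p,q)=(0,11): 6·0+1·11=11≤18, 5·0+2·11=22≤25, objective 33.
No feasible integer point exceeds 36.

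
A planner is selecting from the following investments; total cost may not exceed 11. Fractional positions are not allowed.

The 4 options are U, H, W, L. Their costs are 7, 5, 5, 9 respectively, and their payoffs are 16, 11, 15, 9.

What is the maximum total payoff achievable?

Take H and W: cost 5 + 5 = 10 ≤ 11, payoff 11 + 15 = 26.
No other feasible combination does better.

26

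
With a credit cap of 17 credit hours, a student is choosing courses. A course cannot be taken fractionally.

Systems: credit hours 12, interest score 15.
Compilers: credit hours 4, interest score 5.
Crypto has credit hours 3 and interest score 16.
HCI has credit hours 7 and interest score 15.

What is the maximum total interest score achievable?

Allowing fractional choices, the relaxed optimum would be about 39.8, but courses are indivisible.
Systems + Crypto: credit hours 12 + 3 = 15 ≤ 17, interest score 15 + 16 = 31.
Compilers + Crypto + HCI: credit hours 4 + 3 + 7 = 14 ≤ 17, interest score 5 + 16 + 15 = 36.
Crypto + HCI: credit hours 3 + 7 = 10 ≤ 17, interest score 16 + 15 = 31.
Best is Compilers, Crypto, and HCI with total interest score 36.

36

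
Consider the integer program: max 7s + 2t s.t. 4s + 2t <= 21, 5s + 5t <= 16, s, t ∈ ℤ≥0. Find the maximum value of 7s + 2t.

21

Relaxing integrality, the LP optimum is 22.40 at (s,t) = (3.2, 0), which is not an integer point.
(s,t)=(3,0): 4·3+2·0=12≤21, 5·3+5·0=15≤16, objective 21.
(s,t)=(2,1): 4·2+2·1=10≤21, 5·2+5·1=15≤16, objective 16.
(s,t)=(2,0): 4·2+2·0=8≤21, 5·2+5·0=10≤16, objective 14.
The best lattice point is (3,0), giving 21.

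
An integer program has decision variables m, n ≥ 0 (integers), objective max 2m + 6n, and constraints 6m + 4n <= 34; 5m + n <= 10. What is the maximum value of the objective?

48

Relaxing integrality, the LP optimum is 51.00 at (m,n) = (0, 8.5), which is not an integer point.
(m,n)=(0,8): 6·0+4·8=32≤34, 5·0+1·8=8≤10, objective 48.
(m,n)=(0,7): 6·0+4·7=28≤34, 5·0+1·7=7≤10, objective 42.
No feasible integer point exceeds 48.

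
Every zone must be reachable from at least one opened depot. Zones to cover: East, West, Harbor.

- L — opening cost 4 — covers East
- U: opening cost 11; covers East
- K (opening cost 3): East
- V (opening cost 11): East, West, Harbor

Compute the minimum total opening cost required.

11

This is a weighted set-cover instance.
The greedy cost-per-new-zone heuristic would pick K and V for 14, but a cheaper cover exists.
V alone covers East, West, Harbor — every zone.
Total opening cost: 11.
No cover costs less than 11.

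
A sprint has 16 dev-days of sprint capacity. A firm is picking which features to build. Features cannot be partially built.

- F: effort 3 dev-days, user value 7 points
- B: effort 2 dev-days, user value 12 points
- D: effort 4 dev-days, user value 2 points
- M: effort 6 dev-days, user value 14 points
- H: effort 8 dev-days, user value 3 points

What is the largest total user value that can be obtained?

Take F, B, D, and M: effort 3 + 2 + 4 + 6 = 15 ≤ 16, user value 7 + 12 + 2 + 14 = 35.
No other feasible combination does better.

35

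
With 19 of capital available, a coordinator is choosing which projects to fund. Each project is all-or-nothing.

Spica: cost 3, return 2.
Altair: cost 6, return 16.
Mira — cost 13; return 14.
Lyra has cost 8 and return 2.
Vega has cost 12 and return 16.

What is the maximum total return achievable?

Altair + Mira: cost 6 + 13 = 19 ≤ 19, return 16 + 14 = 30.
Altair + Vega: cost 6 + 12 = 18 ≤ 19, return 16 + 16 = 32.
Best is Altair and Vega with total return 32.

32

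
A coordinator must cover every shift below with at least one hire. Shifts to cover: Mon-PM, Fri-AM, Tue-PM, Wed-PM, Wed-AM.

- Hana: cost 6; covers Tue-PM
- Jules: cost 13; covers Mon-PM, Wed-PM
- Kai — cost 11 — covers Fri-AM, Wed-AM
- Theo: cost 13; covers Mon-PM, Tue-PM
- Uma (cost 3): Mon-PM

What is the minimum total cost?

The greedy cost-per-new-shift heuristic would pick Uma, Kai, Hana, and Jules for 33, but a cheaper cover exists.
Choose Hana, Jules, and Kai: together they cover Mon-PM, Fri-AM, Tue-PM, Wed-PM, Wed-AM — every shift.
Total cost: 6 + 13 + 11 = 30.
No cover costs less than 30.

30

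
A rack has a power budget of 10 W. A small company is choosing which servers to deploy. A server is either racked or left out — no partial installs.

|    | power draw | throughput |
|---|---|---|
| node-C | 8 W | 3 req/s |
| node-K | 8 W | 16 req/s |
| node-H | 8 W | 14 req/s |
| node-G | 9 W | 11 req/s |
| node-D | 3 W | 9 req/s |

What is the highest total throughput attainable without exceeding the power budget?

node-K: power draw 8 ≤ 10, throughput 16.
node-G: power draw 9 ≤ 10, throughput 11.
node-H: power draw 8 ≤ 10, throughput 14.
Best is node-K with total throughput 16.

16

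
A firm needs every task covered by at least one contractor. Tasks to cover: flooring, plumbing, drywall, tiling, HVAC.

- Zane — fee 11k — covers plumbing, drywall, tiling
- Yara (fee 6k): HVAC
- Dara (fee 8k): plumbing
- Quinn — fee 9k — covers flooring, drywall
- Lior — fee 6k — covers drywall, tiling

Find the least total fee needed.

26

The greedy cost-per-new-task heuristic would pick Lior, Yara, Dara, and Quinn for 29, but a cheaper cover exists.
Choose Zane, Yara, and Quinn: together they cover flooring, plumbing, drywall, tiling, HVAC — every task.
Total fee: 11 + 6 + 9 = 26.
No cover costs less than 26.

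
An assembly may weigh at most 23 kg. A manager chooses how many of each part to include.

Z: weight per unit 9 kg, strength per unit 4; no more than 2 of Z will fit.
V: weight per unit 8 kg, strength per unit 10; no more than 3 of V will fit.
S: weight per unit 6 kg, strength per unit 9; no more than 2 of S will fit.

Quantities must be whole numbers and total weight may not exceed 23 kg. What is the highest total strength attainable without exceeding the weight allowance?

2×V and 1×S: weight 22 ≤ 23, strength 2·10 + 1·9 = 29.
1×V and 2×S: weight 20 ≤ 23, strength 1·10 + 2·9 = 28.
Best is 29.

29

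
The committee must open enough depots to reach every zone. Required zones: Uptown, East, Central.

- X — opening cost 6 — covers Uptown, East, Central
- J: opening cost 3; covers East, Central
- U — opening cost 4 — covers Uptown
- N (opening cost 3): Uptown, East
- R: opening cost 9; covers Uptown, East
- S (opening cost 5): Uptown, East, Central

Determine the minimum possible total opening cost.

S alone covers Uptown, East, Central — every zone.
Total opening cost: 5.

5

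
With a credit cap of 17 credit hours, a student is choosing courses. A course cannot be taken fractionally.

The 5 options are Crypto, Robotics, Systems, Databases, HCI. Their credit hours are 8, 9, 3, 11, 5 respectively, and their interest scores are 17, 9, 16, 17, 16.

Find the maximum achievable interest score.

Take Crypto, Systems, and HCI: credit hours 8 + 3 + 5 = 16 ≤ 17, interest score 17 + 16 + 16 = 49.
No other feasible combination does better.

49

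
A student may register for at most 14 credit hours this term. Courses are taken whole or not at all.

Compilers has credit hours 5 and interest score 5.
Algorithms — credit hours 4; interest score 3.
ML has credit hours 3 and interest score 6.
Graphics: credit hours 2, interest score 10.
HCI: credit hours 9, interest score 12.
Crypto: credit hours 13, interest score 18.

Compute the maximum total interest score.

Allowing fractional choices, the relaxed optimum would be about 28.5, but courses are indivisible.
Compilers + Algorithms + ML + Graphics: credit hours 5 + 4 + 3 + 2 = 14 ≤ 14, interest score 5 + 3 + 6 + 10 = 24.
ML + Graphics + HCI: credit hours 3 + 2 + 9 = 14 ≤ 14, interest score 6 + 10 + 12 = 28.
Best is ML, Graphics, and HCI with total interest score 28.

28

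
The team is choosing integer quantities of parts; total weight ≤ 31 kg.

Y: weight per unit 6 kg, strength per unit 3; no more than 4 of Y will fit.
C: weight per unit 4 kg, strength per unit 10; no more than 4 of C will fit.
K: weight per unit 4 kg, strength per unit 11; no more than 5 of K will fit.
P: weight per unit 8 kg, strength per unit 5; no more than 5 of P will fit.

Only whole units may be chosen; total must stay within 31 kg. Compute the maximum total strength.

75

This is a bounded integer knapsack.
3×C and 4×K: weight 28 ≤ 31, strength 3·10 + 4·11 = 74.
2×C and 5×K: weight 28 ≤ 31, strength 2·10 + 5·11 = 75.
Best is 75.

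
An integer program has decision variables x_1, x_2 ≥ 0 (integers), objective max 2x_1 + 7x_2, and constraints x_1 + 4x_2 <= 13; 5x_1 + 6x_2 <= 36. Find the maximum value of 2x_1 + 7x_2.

23

(x_1,x_2)=(1,3) is feasible, giving 23.
(x_1,x_2)=(4,2) is feasible, giving 22.
No feasible integer point exceeds 23.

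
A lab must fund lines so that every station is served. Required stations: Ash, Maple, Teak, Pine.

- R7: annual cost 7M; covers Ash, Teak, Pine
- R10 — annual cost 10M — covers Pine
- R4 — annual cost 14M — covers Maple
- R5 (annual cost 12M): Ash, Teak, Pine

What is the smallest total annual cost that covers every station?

21

Choose R7 and R4: together they cover Ash, Maple, Teak, Pine — every station.
Total annual cost: 7 + 14 = 21.
No cover costs less than 21.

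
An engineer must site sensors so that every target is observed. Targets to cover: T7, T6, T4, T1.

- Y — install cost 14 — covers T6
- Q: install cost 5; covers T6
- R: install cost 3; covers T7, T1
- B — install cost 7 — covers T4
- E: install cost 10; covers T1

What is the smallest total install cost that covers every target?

Choose Q, R, and B: together they cover T7, T6, T4, T1 — every target.
Total install cost: 5 + 3 + 7 = 15.
No cover costs less than 15.

15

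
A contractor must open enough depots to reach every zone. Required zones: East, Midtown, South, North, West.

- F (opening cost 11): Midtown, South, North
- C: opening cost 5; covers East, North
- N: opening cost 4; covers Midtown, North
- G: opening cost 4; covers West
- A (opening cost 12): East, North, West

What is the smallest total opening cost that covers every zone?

This is an integer covering problem.
The greedy cost-per-new-zone heuristic would pick N, G, C, and F for 24, but a cheaper cover exists.
Choose F, C, and G: together they cover East, Midtown, South, North, West — every zone.
Total opening cost: 11 + 5 + 4 = 20.
No cover costs less than 20.

20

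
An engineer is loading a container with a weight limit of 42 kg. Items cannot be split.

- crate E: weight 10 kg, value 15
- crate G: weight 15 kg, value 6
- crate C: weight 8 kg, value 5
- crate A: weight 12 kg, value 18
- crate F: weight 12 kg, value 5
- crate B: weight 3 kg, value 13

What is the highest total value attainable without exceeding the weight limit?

52

Treat it as a binary knapsack problem.
Allowing fractional choices, the relaxed optimum would be about 54.8, but items are indivisible.
crate E + crate C + crate A + crate B: weight 10 + 8 + 12 + 3 = 33 ≤ 42, value 15 + 5 + 18 + 13 = 51.
crate E + crate G + crate A + crate B: weight 10 + 15 + 12 + 3 = 40 ≤ 42, value 15 + 6 + 18 + 13 = 52.
Best is crate E, crate G, crate A, and crate B with total value 52.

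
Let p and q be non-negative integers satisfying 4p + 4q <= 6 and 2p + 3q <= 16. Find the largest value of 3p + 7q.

(p,q)=(0,1) is feasible, giving 7.
(p,q)=(1,0) is feasible, giving 3.
(p,q)=(0,0) is feasible, giving 0.
No feasible integer point exceeds 7.

7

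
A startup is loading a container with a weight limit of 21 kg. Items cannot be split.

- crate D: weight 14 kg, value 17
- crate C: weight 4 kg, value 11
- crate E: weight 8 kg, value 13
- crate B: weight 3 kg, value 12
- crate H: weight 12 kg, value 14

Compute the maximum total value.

This is a 0-1 knapsack instance.
crate D + crate C + crate B: weight 14 + 4 + 3 = 21 ≤ 21, value 17 + 11 + 12 = 40.
crate C + crate B + crate H: weight 4 + 3 + 12 = 19 ≤ 21, value 11 + 12 + 14 = 37.
Best is crate D, crate C, and crate B with total value 40.

40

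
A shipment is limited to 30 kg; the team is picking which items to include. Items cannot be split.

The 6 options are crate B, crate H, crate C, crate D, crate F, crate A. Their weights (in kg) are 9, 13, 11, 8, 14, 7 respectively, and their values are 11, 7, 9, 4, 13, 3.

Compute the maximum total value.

Take crate B, crate F, and crate A: weight 9 + 14 + 7 = 30 ≤ 30, value 11 + 13 + 3 = 27.
No other feasible combination does better.

27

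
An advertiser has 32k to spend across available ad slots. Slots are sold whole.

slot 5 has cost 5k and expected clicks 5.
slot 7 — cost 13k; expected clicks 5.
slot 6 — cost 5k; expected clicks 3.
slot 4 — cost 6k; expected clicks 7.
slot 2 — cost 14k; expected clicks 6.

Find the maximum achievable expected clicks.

21

This is an integer program with binary decision variables.
Take slot 5, slot 6, slot 4, and slot 2: cost 5 + 5 + 6 + 14 = 30 ≤ 32, expected clicks 5 + 3 + 7 + 6 = 21.
No other feasible combination does better.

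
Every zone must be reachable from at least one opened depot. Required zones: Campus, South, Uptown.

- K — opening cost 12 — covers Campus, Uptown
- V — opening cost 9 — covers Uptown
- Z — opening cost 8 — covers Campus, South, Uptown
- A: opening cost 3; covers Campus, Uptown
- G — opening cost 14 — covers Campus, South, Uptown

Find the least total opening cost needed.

The greedy cost-per-new-zone heuristic would pick A and Z for 11, but a cheaper cover exists.
Z alone covers Campus, South, Uptown — every zone.
Total opening cost: 8.
No cover costs less than 8.

8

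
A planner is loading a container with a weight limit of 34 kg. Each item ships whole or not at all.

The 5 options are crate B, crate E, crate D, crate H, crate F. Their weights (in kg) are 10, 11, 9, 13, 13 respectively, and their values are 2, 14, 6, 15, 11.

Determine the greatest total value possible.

35

Allowing fractional choices, the relaxed optimum would be about 37.5, but items are indivisible.
crate E + crate D + crate H: weight 11 + 9 + 13 = 33 ≤ 34, value 14 + 6 + 15 = 35.
crate B + crate E + crate H: weight 10 + 11 + 13 = 34 ≤ 34, value 2 + 14 + 15 = 31.
crate E + crate D + crate F: weight 11 + 9 + 13 = 33 ≤ 34, value 14 + 6 + 11 = 31.
Best is crate E, crate D, and crate H with total value 35.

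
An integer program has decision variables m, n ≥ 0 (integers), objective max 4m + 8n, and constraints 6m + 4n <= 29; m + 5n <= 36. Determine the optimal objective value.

56

Relaxing integrality, the LP optimum is 57.69 at (m,n) = (0.0385, 7.19), which is not an integer point.
(m,n)=(0,7) is feasible, giving 56.
(m,n)=(0,6) is feasible, giving 48.
No feasible integer point exceeds 56.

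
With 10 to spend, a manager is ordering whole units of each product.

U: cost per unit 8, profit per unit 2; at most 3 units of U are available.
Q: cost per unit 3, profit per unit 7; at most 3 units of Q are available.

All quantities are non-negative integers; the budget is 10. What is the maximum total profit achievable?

Take 3×Q: cost 9 ≤ 10, profit 3·7 = 21.
Q has the best ratio (7/3) and is taken to its limit of 3; remaining capacity is filled optimally with the others.

21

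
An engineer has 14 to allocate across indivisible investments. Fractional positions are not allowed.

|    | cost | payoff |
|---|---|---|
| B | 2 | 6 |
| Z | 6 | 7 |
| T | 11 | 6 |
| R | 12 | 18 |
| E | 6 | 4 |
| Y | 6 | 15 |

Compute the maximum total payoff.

Take B, Z, and Y: cost 2 + 6 + 6 = 14 ≤ 14, payoff 6 + 7 + 15 = 28.
No other feasible combination does better.

28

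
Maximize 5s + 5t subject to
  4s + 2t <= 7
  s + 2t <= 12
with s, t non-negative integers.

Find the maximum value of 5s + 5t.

Relaxing integrality, the LP optimum is 17.50 at (s,t) = (0, 3.5), which is not an integer point.
(s,t)=(0,3) is feasible, giving 15.
(s,t)=(0,2) is feasible, giving 10.
Maximum is 15 at (s,t)=(0,3).

15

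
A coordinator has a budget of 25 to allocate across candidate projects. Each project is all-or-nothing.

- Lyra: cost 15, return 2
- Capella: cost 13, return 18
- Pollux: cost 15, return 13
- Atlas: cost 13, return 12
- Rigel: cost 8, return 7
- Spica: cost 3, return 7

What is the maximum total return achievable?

32

Treat it as a binary knapsack problem.
Allowing fractional choices, the relaxed optimum would be about 33.3, but projects are indivisible.
Capella + Rigel + Spica: cost 13 + 8 + 3 = 24 ≤ 25, return 18 + 7 + 7 = 32.
Atlas + Rigel + Spica: cost 13 + 8 + 3 = 24 ≤ 25, return 12 + 7 + 7 = 26.
Best is Capella, Rigel, and Spica with total return 32.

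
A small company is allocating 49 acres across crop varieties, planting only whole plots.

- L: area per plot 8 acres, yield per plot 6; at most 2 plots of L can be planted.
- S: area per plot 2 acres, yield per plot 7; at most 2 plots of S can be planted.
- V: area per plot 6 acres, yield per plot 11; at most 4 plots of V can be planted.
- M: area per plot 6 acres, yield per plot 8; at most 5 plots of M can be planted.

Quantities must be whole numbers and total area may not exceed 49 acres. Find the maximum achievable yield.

82

This is a bounded integer knapsack.
S has the best ratio (7/2); taking only S gives at most 2×7 = 14 (stopped by the supply cap of 2).
Mixing does better — 2×S, 4×V, and 3×M: area 46 ≤ 49, yield 2·7 + 4·11 + 3·8 = 82.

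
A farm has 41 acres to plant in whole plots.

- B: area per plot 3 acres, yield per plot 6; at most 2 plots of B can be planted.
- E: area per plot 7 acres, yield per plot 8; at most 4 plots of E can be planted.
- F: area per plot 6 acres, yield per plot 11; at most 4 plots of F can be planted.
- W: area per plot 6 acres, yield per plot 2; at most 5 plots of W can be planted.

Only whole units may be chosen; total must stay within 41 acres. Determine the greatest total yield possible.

66

1×B, 2×E, and 4×F: area 41 ≤ 41, yield 1·6 + 2·8 + 4·11 = 66.
2×B, 1×E, and 4×F: area 37 ≤ 41, yield 2·6 + 1·8 + 4·11 = 64.
Best is 66.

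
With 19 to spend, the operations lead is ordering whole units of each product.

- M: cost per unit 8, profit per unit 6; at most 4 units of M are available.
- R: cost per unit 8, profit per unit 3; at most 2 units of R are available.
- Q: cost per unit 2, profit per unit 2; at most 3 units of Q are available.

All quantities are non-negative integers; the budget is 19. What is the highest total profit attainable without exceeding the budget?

14

Q has the best ratio (2/2); taking only Q gives at most 3×2 = 6 (stopped by the supply cap of 3).
Mixing does better — 2×M and 1×Q: cost 18 ≤ 19, profit 2·6 + 1·2 = 14.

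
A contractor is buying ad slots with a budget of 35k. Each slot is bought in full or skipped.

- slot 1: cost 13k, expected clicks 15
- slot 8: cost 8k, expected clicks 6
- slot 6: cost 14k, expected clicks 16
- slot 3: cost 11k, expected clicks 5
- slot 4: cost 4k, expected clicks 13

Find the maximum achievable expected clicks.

44

Allowing fractional choices, the relaxed optimum would be about 47.0, but ad slots are indivisible.
slot 1 + slot 8 + slot 6: cost 13 + 8 + 14 = 35 ≤ 35, expected clicks 15 + 6 + 16 = 37.
slot 8 + slot 6 + slot 4: cost 8 + 14 + 4 = 26 ≤ 35, expected clicks 6 + 16 + 13 = 35.
slot 1 + slot 6 + slot 4: cost 13 + 14 + 4 = 31 ≤ 35, expected clicks 15 + 16 + 13 = 44.
Best is slot 1, slot 6, and slot 4 with total expected clicks 44.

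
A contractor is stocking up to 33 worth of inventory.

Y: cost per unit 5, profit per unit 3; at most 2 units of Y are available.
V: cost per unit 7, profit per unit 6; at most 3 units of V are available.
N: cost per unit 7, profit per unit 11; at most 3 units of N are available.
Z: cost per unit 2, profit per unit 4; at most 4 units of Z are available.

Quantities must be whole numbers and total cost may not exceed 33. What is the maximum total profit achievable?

49

This is a bounded integer knapsack.
Z has the best ratio (4/2); taking only Z gives at most 4×4 = 16 (stopped by the supply cap of 4).
Mixing does better — 3×N and 4×Z: cost 29 ≤ 33, profit 3·11 + 4·4 = 49.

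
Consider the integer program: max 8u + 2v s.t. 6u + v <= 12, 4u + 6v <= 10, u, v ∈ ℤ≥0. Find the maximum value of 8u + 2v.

16

Relaxing integrality, the LP optimum is 16.25 at (u,v) = (1.94, 0.375), which is not an integer point.
(u,v)=(2,0): 6·2+1·0=12≤12, 4·2+6·0=8≤10, objective 16.
(u,v)=(1,1): 6·1+1·1=7≤12, 4·1+6·1=10≤10, objective 10.
(u,v)=(1,0): 6·1+1·0=6≤12, 4·1+6·0=4≤10, objective 8.
Maximum is 16 at (u,v)=(2,0).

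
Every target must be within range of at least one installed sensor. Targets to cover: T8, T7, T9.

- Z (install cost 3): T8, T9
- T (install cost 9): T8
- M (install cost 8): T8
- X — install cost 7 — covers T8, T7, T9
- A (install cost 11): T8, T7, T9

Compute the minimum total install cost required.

This is an integer covering problem.
The greedy cost-per-new-target heuristic would pick Z and X for 10, but a cheaper cover exists.
X alone covers T8, T7, T9 — every target.
Total install cost: 7.
No cover costs less than 7.

7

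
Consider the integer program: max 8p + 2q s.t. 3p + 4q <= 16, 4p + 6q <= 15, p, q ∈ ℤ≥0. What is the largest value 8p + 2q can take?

(p,q)=(3,0): 3·3+4·0=9≤16, 4·3+6·0=12≤15, objective 24.
(p,q)=(2,1): 3·2+4·1=10≤16, 4·2+6·1=14≤15, objective 18.
(p,q)=(2,0): 3·2+4·0=6≤16, 4·2+6·0=8≤15, objective 16.
Maximum is 24 at (p,q)=(3,0).

24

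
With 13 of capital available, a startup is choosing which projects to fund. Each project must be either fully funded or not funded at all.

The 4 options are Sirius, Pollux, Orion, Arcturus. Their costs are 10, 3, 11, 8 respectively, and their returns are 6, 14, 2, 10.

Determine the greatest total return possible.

Take Pollux and Arcturus: cost 3 + 8 = 11 ≤ 13, return 14 + 10 = 24.
No other feasible combination does better.

24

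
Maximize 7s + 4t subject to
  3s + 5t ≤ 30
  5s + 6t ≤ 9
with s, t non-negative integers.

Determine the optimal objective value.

7

(s,t)=(1,0) is feasible, giving 7.
(s,t)=(0,1) is feasible, giving 4.
No feasible integer point exceeds 7.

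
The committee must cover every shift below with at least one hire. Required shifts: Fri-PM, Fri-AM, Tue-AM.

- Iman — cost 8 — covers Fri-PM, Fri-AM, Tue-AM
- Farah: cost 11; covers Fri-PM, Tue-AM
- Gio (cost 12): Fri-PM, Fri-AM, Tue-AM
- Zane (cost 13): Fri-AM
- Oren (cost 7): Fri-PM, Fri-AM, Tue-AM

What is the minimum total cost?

Oren alone covers Fri-PM, Fri-AM, Tue-AM — every shift.
Total cost: 7.

7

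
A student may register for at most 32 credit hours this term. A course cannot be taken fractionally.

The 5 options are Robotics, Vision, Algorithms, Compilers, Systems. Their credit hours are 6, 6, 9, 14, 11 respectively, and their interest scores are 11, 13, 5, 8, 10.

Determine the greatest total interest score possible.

This is an integer program with binary decision variables.
Allowing fractional choices, the relaxed optimum would be about 39.1, but courses are indivisible.
Robotics + Vision + Algorithms + Systems: credit hours 6 + 6 + 9 + 11 = 32 ≤ 32, interest score 11 + 13 + 5 + 10 = 39.
Robotics + Vision + Systems: credit hours 6 + 6 + 11 = 23 ≤ 32, interest score 11 + 13 + 10 = 34.
Best is Robotics, Vision, Algorithms, and Systems with total interest score 39.

39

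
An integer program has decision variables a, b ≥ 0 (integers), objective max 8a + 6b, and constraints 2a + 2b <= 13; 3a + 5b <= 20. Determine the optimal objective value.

48

Relaxing integrality, the LP optimum is 52.00 at (a,b) = (6.5, 0), which is not an integer point.
(a,b)=(6,0): 2·6+2·0=12≤13, 3·6+5·0=18≤20, objective 48.
(a,b)=(5,1): 2·5+2·1=12≤13, 3·5+5·1=20≤20, objective 46.
Maximum is 48 at (a,b)=(6,0).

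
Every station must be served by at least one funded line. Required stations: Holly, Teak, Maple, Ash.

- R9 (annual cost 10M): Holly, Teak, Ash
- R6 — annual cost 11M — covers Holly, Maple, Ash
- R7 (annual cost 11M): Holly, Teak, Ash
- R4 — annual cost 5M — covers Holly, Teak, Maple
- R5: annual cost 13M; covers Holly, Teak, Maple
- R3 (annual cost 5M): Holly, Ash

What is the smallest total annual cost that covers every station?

10

Choose R4 and R3: together they cover Holly, Teak, Maple, Ash — every station.
Total annual cost: 5 + 5 = 10.
No cover costs less than 10.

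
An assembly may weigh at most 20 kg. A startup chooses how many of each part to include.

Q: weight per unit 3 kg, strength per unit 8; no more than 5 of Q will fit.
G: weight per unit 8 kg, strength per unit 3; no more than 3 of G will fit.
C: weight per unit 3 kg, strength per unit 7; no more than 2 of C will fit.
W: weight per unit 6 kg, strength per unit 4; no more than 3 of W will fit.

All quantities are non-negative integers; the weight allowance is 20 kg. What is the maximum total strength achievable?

5×Q and 1×C: weight 18 ≤ 20, strength 5·8 + 1·7 = 47.
4×Q and 2×C: weight 18 ≤ 20, strength 4·8 + 2·7 = 46.
Best is 47.

47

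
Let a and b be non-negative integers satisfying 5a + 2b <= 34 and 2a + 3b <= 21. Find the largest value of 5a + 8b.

56

(a,b)=(0,7) is feasible, giving 56.
(a,b)=(1,6) is feasible, giving 53.
(a,b)=(0,6) is feasible, giving 48.
No feasible integer point exceeds 56.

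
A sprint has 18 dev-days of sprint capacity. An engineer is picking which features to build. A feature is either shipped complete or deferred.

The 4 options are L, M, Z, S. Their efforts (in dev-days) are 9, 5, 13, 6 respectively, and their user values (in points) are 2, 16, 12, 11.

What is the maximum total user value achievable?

This is a 0-1 knapsack instance.
M + S: effort 5 + 6 = 11 ≤ 18, user value 16 + 11 = 27.
M + Z: effort 5 + 13 = 18 ≤ 18, user value 16 + 12 = 28.
Best is M and Z with total user value 28.

28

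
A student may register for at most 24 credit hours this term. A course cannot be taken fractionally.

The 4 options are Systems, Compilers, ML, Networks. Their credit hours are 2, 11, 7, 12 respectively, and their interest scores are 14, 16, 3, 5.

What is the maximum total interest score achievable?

Systems + Compilers: credit hours 2 + 11 = 13 ≤ 24, interest score 14 + 16 = 30.
Systems + Compilers + ML: credit hours 2 + 11 + 7 = 20 ≤ 24, interest score 14 + 16 + 3 = 33.
Systems + ML + Networks: credit hours 2 + 7 + 12 = 21 ≤ 24, interest score 14 + 3 + 5 = 22.
Best is Systems, Compilers, and ML with total interest score 33.

33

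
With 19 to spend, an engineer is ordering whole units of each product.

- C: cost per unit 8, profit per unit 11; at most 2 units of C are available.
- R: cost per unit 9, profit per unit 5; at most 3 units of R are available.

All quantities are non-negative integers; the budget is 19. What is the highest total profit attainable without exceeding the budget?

22

Take 2×C: cost 16 ≤ 19, profit 2·11 = 22.
C has the best ratio (11/8) and is taken to its limit of 2; remaining capacity is filled optimally with the others.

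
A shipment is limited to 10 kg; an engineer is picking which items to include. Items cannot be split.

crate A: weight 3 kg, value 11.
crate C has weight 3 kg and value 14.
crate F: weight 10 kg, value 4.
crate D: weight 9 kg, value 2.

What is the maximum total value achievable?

Allowing fractional choices, the relaxed optimum would be about 26.6, but items are indivisible.
crate A + crate C: weight 3 + 3 = 6 ≤ 10, value 11 + 14 = 25.
crate C: weight 3 ≤ 10, value 14.
Best is crate A and crate C with total value 25.

25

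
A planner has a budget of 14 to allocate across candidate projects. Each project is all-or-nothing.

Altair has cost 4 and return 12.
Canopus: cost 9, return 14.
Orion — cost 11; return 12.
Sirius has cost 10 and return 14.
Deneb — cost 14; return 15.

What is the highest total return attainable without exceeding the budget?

Allowing fractional choices, the relaxed optimum would be about 27.4, but projects are indivisible.
Altair + Canopus: cost 4 + 9 = 13 ≤ 14, return 12 + 14 = 26.
Altair + Sirius: cost 4 + 10 = 14 ≤ 14, return 12 + 14 = 26.
The maximum return is 26; one optimal choice is Altair and Canopus.

26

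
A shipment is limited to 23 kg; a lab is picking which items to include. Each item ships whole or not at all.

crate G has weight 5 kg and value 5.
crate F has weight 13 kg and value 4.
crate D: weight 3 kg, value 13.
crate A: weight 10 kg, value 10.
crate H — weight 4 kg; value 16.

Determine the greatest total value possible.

44

crate G + crate D + crate H: weight 5 + 3 + 4 = 12 ≤ 23, value 5 + 13 + 16 = 34.
crate G + crate D + crate A + crate H: weight 5 + 3 + 10 + 4 = 22 ≤ 23, value 5 + 13 + 10 + 16 = 44.
crate D + crate A + crate H: weight 3 + 10 + 4 = 17 ≤ 23, value 13 + 10 + 16 = 39.
Best is crate G, crate D, crate A, and crate H with total value 44.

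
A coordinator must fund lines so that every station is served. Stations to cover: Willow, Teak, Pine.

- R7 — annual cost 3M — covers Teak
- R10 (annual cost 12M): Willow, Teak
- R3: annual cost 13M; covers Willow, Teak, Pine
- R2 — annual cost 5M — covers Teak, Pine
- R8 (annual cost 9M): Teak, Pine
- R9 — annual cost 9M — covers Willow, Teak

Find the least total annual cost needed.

R3 alone covers Willow, Teak, Pine — every station.
Total annual cost: 13.

13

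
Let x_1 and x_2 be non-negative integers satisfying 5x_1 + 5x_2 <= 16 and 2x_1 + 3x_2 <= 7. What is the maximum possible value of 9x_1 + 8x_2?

27

The continuous relaxation peaks at (3.2, 0) with value 28.80; rounding to a feasible lattice point costs some objective.
(x_1,x_2)=(3,0): 5·3+5·0=15≤16, 2·3+3·0=6≤7, objective 27.
(x_1,x_2)=(2,1): 5·2+5·1=15≤16, 2·2+3·1=7≤7, objective 26.
No feasible integer point exceeds 27.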